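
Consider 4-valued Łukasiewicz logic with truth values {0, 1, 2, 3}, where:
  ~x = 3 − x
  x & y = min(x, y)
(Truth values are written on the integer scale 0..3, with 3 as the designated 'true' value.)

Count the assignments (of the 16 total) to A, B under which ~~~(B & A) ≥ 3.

7

A = 0, B = 0 ↦ 3  ≥
A = 0, B = 1 ↦ 3  ≥
A = 0, B = 2 ↦ 3  ≥
A = 0, B = 3 ↦ 3  ≥
A = 1, B = 0 ↦ 3  ≥
A = 1, B = 1 ↦ 2  <
A = 1, B = 2 ↦ 2  <
A = 1, B = 3 ↦ 2  <
A = 2, B = 0 ↦ 3  ≥
A = 2, B = 1 ↦ 2  <
A = 2, B = 2 ↦ 1  <
A = 2, B = 3 ↦ 1  <
A = 3, B = 0 ↦ 3  ≥
A = 3, B = 1 ↦ 2  <
A = 3, B = 2 ↦ 1  <
A = 3, B = 3 ↦ 0  <
So 7 of the 16 assignments meet the threshold.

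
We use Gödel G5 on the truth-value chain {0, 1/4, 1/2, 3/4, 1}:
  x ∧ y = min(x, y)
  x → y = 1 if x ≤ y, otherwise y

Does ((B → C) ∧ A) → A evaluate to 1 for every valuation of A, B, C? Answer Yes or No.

Yes

At A = 1/4, B = 0, C = 3/4, for instance:
B → C = 0 → 3/4 = 1
(B → C) ∧ A = 1 ∧ 1/4 = 1/4
((B → C) ∧ A) → A = 1/4 → 1/4 = 1
and checking the remaining 124 assignments likewise gives ≥ 1 in every case.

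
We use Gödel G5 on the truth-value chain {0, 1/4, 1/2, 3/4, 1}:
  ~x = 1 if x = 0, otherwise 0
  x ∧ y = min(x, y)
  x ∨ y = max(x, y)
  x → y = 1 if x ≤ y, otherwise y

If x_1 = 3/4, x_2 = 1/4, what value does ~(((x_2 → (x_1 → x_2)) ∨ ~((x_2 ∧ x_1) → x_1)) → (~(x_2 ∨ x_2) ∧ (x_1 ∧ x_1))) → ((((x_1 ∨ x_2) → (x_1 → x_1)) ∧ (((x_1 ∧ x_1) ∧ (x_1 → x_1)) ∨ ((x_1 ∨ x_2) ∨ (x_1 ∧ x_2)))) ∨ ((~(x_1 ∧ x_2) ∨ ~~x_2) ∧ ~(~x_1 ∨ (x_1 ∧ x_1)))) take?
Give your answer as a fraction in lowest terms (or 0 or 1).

x_1 → x_2 = 3/4 → 1/4 = 1/4
x_2 → (x_1 → x_2) = 1/4 → 1/4 = 1
x_2 ∧ x_1 = 1/4 ∧ 3/4 = 1/4
(x_2 ∧ x_1) → x_1 = 1/4 → 3/4 = 1
~((x_2 ∧ x_1) → x_1) = ~1 = 0
(x_2 → (x_1 → x_2)) ∨ ~((x_2 ∧ x_1) → x_1) = 1 ∨ 0 = 1
x_2 ∨ x_2 = 1/4 ∨ 1/4 = 1/4
~(x_2 ∨ x_2) = ~1/4 = 0
x_1 ∧ x_1 = 3/4 ∧ 3/4 = 3/4
~(x_2 ∨ x_2) ∧ (x_1 ∧ x_1) = 0 ∧ 3/4 = 0
((x_2 → (x_1 → x_2)) ∨ ~((x_2 ∧ x_1) → x_1)) → (~(x_2 ∨ x_2) ∧ (x_1 ∧ x_1)) = 1 → 0 = 0
~(((x_2 → (x_1 → x_2)) ∨ ~((x_2 ∧ x_1) → x_1)) → (~(x_2 ∨ x_2) ∧ (x_1 ∧ x_1))) = ~0 = 1
x_1 ∨ x_2 = 3/4 ∨ 1/4 = 3/4
x_1 → x_1 = 3/4 → 3/4 = 1
(x_1 ∨ x_2) → (x_1 → x_1) = 3/4 → 1 = 1
x_1 ∧ x_1 = 3/4 ∧ 3/4 = 3/4
x_1 → x_1 = 3/4 → 3/4 = 1
(x_1 ∧ x_1) ∧ (x_1 → x_1) = 3/4 ∧ 1 = 3/4
x_1 ∨ x_2 = 3/4 ∨ 1/4 = 3/4
x_1 ∧ x_2 = 3/4 ∧ 1/4 = 1/4
(x_1 ∨ x_2) ∨ (x_1 ∧ x_2) = 3/4 ∨ 1/4 = 3/4
((x_1 ∧ x_1) ∧ (x_1 → x_1)) ∨ ((x_1 ∨ x_2) ∨ (x_1 ∧ x_2)) = 3/4 ∨ 3/4 = 3/4
((x_1 ∨ x_2) → (x_1 → x_1)) ∧ (((x_1 ∧ x_1) ∧ (x_1 → x_1)) ∨ ((x_1 ∨ x_2) ∨ (x_1 ∧ x_2))) = 1 ∧ 3/4 = 3/4
x_1 ∧ x_2 = 3/4 ∧ 1/4 = 1/4
~(x_1 ∧ x_2) = ~1/4 = 0
~x_2 = ~1/4 = 0
~~x_2 = ~0 = 1
~(x_1 ∧ x_2) ∨ ~~x_2 = 0 ∨ 1 = 1
~x_1 = ~3/4 = 0
x_1 ∧ x_1 = 3/4 ∧ 3/4 = 3/4
~x_1 ∨ (x_1 ∧ x_1) = 0 ∨ 3/4 = 3/4
~(~x_1 ∨ (x_1 ∧ x_1)) = ~3/4 = 0
(~(x_1 ∧ x_2) ∨ ~~x_2) ∧ ~(~x_1 ∨ (x_1 ∧ x_1)) = 1 ∧ 0 = 0
(((x_1 ∨ x_2) → (x_1 → x_1)) ∧ (((x_1 ∧ x_1) ∧ (x_1 → x_1)) ∨ ((x_1 ∨ x_2) ∨ (x_1 ∧ x_2)))) ∨ ((~(x_1 ∧ x_2) ∨ ~~x_2) ∧ ~(~x_1 ∨ (x_1 ∧ x_1))) = 3/4 ∨ 0 = 3/4
~(((x_2 → (x_1 → x_2)) ∨ ~((x_2 ∧ x_1) → x_1)) → (~(x_2 ∨ x_2) ∧ (x_1 ∧ x_1))) → ((((x_1 ∨ x_2) → (x_1 → x_1)) ∧ (((x_1 ∧ x_1) ∧ (x_1 → x_1)) ∨ ((x_1 ∨ x_2) ∨ (x_1 ∧ x_2)))) ∨ ((~(x_1 ∧ x_2) ∨ ~~x_2) ∧ ~(~x_1 ∨ (x_1 ∧ x_1)))) = 1 → 3/4 = 3/4

3/4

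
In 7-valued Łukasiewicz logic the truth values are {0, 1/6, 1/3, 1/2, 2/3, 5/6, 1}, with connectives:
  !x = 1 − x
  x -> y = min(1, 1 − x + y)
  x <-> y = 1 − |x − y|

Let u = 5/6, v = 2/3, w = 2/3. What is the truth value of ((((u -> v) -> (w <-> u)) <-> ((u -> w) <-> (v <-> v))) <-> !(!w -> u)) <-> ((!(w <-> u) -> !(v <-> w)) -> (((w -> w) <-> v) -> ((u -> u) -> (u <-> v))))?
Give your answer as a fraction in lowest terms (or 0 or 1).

1/6

u -> v = 5/6 -> 2/3 = 5/6
w <-> u = 2/3 <-> 5/6 = 5/6
(u -> v) -> (w <-> u) = 5/6 -> 5/6 = 1
u -> w = 5/6 -> 2/3 = 5/6
v <-> v = 2/3 <-> 2/3 = 1
(u -> w) <-> (v <-> v) = 5/6 <-> 1 = 5/6
((u -> v) -> (w <-> u)) <-> ((u -> w) <-> (v <-> v)) = 1 <-> 5/6 = 5/6
!w = !2/3 = 1/3
!w -> u = 1/3 -> 5/6 = 1
!(!w -> u) = !1 = 0
(((u -> v) -> (w <-> u)) <-> ((u -> w) <-> (v <-> v))) <-> !(!w -> u) = 5/6 <-> 0 = 1/6
w <-> u = 2/3 <-> 5/6 = 5/6
!(w <-> u) = !5/6 = 1/6
v <-> w = 2/3 <-> 2/3 = 1
!(v <-> w) = !1 = 0
!(w <-> u) -> !(v <-> w) = 1/6 -> 0 = 5/6
w -> w = 2/3 -> 2/3 = 1
(w -> w) <-> v = 1 <-> 2/3 = 2/3
u -> u = 5/6 -> 5/6 = 1
u <-> v = 5/6 <-> 2/3 = 5/6
(u -> u) -> (u <-> v) = 1 -> 5/6 = 5/6
((w -> w) <-> v) -> ((u -> u) -> (u <-> v)) = 2/3 -> 5/6 = 1
(!(w <-> u) -> !(v <-> w)) -> (((w -> w) <-> v) -> ((u -> u) -> (u <-> v))) = 5/6 -> 1 = 1
((((u -> v) -> (w <-> u)) <-> ((u -> w) <-> (v <-> v))) <-> !(!w -> u)) <-> ((!(w <-> u) -> !(v <-> w)) -> (((w -> w) <-> v) -> ((u -> u) -> (u <-> v)))) = 1/6 <-> 1 = 1/6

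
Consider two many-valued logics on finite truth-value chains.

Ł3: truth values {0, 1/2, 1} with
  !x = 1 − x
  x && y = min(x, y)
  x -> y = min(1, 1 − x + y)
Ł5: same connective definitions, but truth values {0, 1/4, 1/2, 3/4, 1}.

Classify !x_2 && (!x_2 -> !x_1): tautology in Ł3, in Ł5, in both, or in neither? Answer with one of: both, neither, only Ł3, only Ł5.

neither

In Ł3: at x_1 = 0, x_2 = 1/2 the value is 1/2 — not a tautology.
In Ł5: at x_1 = 0, x_2 = 1/4 the value is 3/4 — not a tautology.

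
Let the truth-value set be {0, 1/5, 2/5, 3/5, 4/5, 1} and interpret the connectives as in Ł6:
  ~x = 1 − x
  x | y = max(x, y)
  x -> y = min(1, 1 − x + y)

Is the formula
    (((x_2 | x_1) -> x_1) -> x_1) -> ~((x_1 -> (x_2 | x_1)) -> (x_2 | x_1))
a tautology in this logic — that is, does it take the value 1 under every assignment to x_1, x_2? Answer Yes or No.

No

Counterexample: take x_1 = 0, x_2 = 3/5.
x_2 | x_1 = 3/5 | 0 = 3/5
(x_2 | x_1) -> x_1 = 3/5 -> 0 = 2/5
((x_2 | x_1) -> x_1) -> x_1 = 2/5 -> 0 = 3/5
x_1 -> (x_2 | x_1) = 0 -> 3/5 = 1
(x_1 -> (x_2 | x_1)) -> (x_2 | x_1) = 1 -> 3/5 = 3/5
~((x_1 -> (x_2 | x_1)) -> (x_2 | x_1)) = ~3/5 = 2/5
(((x_2 | x_1) -> x_1) -> x_1) -> ~((x_1 -> (x_2 | x_1)) -> (x_2 | x_1)) = 3/5 -> 2/5 = 4/5
This gives 4/5 ≠ 1.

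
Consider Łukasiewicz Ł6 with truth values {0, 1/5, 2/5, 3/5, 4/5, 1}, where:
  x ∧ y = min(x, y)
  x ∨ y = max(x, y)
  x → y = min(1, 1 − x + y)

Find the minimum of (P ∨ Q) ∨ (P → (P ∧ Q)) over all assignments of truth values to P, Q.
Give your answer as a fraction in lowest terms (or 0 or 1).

3/5

Take P = 2/5, Q = 0:
P ∨ Q = 2/5 ∨ 0 = 2/5
P ∧ Q = 2/5 ∧ 0 = 0
P → (P ∧ Q) = 2/5 → 0 = 3/5
(P ∨ Q) ∨ (P → (P ∧ Q)) = 2/5 ∨ 3/5 = 3/5
No assignment yields a value below 3/5, so this is the minimum.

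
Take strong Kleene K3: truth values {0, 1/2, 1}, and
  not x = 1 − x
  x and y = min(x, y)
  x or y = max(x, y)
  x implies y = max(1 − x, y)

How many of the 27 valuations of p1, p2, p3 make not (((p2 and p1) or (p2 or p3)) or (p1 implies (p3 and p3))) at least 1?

value 1: 1 assignment (counts)
value 1/2: 7 assignments
value 0: 19 assignments
So 1 of the 27 assignments meets the threshold.

1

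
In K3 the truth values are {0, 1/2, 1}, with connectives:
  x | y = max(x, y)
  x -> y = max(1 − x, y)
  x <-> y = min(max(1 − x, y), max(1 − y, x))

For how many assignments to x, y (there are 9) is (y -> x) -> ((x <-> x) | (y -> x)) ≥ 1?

7

x = 0, y = 0 ↦ 1  ≥
x = 0, y = 1/2 ↦ 1  ≥
x = 0, y = 1 ↦ 1  ≥
x = 1/2, y = 0 ↦ 1  ≥
x = 1/2, y = 1/2 ↦ 1/2  <
x = 1/2, y = 1 ↦ 1/2  <
x = 1, y = 0 ↦ 1  ≥
x = 1, y = 1/2 ↦ 1  ≥
x = 1, y = 1 ↦ 1  ≥
So 7 of the 9 assignments meet the threshold.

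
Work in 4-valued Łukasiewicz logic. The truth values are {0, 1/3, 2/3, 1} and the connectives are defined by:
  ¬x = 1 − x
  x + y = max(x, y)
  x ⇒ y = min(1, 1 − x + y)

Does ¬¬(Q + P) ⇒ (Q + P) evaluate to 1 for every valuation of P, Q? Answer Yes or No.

P = 0, Q = 0 ↦ 1
P = 0, Q = 1/3 ↦ 1
P = 0, Q = 2/3 ↦ 1
P = 0, Q = 1 ↦ 1
P = 1/3, Q = 0 ↦ 1
P = 1/3, Q = 1/3 ↦ 1
P = 1/3, Q = 2/3 ↦ 1
P = 1/3, Q = 1 ↦ 1
P = 2/3, Q = 0 ↦ 1
P = 2/3, Q = 1/3 ↦ 1
P = 2/3, Q = 2/3 ↦ 1
P = 2/3, Q = 1 ↦ 1
P = 1, Q = 0 ↦ 1
P = 1, Q = 1/3 ↦ 1
P = 1, Q = 2/3 ↦ 1
P = 1, Q = 1 ↦ 1
Every assignment gives a value ≥ 1.

Yes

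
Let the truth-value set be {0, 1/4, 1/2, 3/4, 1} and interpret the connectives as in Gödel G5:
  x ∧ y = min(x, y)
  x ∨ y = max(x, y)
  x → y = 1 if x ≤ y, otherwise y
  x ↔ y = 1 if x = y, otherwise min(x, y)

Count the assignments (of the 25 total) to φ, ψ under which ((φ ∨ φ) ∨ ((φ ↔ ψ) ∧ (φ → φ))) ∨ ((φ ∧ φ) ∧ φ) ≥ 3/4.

value 1: 9 assignments (counts)
value 3/4: 4 assignments (counts)
value 1/2: 4 assignments
value 1/4: 4 assignments
value 0: 4 assignments
So 13 of the 25 assignments meet the threshold.

13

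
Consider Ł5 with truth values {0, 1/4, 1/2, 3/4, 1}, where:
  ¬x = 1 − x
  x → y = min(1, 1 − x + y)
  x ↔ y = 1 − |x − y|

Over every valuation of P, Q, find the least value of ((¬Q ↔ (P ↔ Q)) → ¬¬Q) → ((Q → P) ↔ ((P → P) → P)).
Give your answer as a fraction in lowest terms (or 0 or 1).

Take P = 1/2, Q = 1/2:
¬Q = ¬1/2 = 1/2
P ↔ Q = 1/2 ↔ 1/2 = 1
¬Q ↔ (P ↔ Q) = 1/2 ↔ 1 = 1/2
¬Q = ¬1/2 = 1/2
¬¬Q = ¬1/2 = 1/2
(¬Q ↔ (P ↔ Q)) → ¬¬Q = 1/2 → 1/2 = 1
Q → P = 1/2 → 1/2 = 1
P → P = 1/2 → 1/2 = 1
(P → P) → P = 1 → 1/2 = 1/2
(Q → P) ↔ ((P → P) → P) = 1 ↔ 1/2 = 1/2
((¬Q ↔ (P ↔ Q)) → ¬¬Q) → ((Q → P) ↔ ((P → P) → P)) = 1 → 1/2 = 1/2
No assignment yields a value below 1/2, so this is the minimum.

1/2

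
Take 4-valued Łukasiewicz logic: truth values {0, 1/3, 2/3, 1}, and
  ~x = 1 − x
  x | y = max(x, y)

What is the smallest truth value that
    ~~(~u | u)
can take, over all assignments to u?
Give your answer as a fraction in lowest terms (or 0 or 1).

2/3

Take u = 1/3:
~u = ~1/3 = 2/3
~u | u = 2/3 | 1/3 = 2/3
~(~u | u) = ~2/3 = 1/3
~~(~u | u) = ~1/3 = 2/3
No assignment yields a value below 2/3, so this is the minimum.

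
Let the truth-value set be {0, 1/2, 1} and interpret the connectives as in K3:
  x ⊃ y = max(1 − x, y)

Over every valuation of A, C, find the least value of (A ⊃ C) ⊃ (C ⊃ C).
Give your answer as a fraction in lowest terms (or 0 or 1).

1/2

Take A = 0, C = 1/2:
A ⊃ C = 0 ⊃ 1/2 = 1
C ⊃ C = 1/2 ⊃ 1/2 = 1/2
(A ⊃ C) ⊃ (C ⊃ C) = 1 ⊃ 1/2 = 1/2
No assignment yields a value below 1/2, so this is the minimum.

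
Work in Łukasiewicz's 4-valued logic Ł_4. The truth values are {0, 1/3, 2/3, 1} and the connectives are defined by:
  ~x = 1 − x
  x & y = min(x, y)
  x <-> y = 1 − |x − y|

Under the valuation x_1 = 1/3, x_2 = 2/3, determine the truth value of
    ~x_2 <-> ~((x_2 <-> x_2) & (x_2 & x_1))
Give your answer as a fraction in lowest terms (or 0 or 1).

2/3

~x_2 = ~2/3 = 1/3
x_2 <-> x_2 = 2/3 <-> 2/3 = 1
x_2 & x_1 = 2/3 & 1/3 = 1/3
(x_2 <-> x_2) & (x_2 & x_1) = 1 & 1/3 = 1/3
~((x_2 <-> x_2) & (x_2 & x_1)) = ~1/3 = 2/3
~x_2 <-> ~((x_2 <-> x_2) & (x_2 & x_1)) = 1/3 <-> 2/3 = 2/3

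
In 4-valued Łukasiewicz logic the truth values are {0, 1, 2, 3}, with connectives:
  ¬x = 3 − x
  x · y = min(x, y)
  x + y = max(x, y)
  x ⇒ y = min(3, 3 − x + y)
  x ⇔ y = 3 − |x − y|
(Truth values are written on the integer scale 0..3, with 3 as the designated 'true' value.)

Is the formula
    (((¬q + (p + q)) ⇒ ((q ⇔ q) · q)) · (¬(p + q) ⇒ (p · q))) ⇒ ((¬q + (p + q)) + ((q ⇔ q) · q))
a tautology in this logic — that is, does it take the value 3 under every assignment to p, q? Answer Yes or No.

No

Counterexample: take p = 1, q = 2.
¬q = ¬2 = 1
p + q = 1 + 2 = 2
¬q + (p + q) = 1 + 2 = 2
q ⇔ q = 2 ⇔ 2 = 3
(q ⇔ q) · q = 3 · 2 = 2
(¬q + (p + q)) ⇒ ((q ⇔ q) · q) = 2 ⇒ 2 = 3
p + q = 1 + 2 = 2
¬(p + q) = ¬2 = 1
p · q = 1 · 2 = 1
¬(p + q) ⇒ (p · q) = 1 ⇒ 1 = 3
((¬q + (p + q)) ⇒ ((q ⇔ q) · q)) · (¬(p + q) ⇒ (p · q)) = 3 · 3 = 3
¬q = ¬2 = 1
p + q = 1 + 2 = 2
¬q + (p + q) = 1 + 2 = 2
q ⇔ q = 2 ⇔ 2 = 3
(q ⇔ q) · q = 3 · 2 = 2
(¬q + (p + q)) + ((q ⇔ q) · q) = 2 + 2 = 2
(((¬q + (p + q)) ⇒ ((q ⇔ q) · q)) · (¬(p + q) ⇒ (p · q))) ⇒ ((¬q + (p + q)) + ((q ⇔ q) · q)) = 3 ⇒ 2 = 2
This gives 2 ≠ 3.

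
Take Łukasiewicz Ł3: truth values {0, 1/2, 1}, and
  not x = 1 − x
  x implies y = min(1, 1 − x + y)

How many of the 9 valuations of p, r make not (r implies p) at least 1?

1

p = 0, r = 0 ↦ 0  <
p = 0, r = 1/2 ↦ 1/2  <
p = 0, r = 1 ↦ 1  ≥
p = 1/2, r = 0 ↦ 0  <
p = 1/2, r = 1/2 ↦ 0  <
p = 1/2, r = 1 ↦ 1/2  <
p = 1, r = 0 ↦ 0  <
p = 1, r = 1/2 ↦ 0  <
p = 1, r = 1 ↦ 0  <
So 1 of the 9 assignments meets the threshold.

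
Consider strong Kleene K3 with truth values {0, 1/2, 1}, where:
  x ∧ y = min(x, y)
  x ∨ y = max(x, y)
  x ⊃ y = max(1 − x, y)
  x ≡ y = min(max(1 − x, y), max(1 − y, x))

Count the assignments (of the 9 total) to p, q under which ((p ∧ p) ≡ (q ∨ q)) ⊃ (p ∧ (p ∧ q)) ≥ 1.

p = 0, q = 0 ↦ 0  <
p = 0, q = 1/2 ↦ 1/2  <
p = 0, q = 1 ↦ 1  ≥
p = 1/2, q = 0 ↦ 1/2  <
p = 1/2, q = 1/2 ↦ 1/2  <
p = 1/2, q = 1 ↦ 1/2  <
p = 1, q = 0 ↦ 1  ≥
p = 1, q = 1/2 ↦ 1/2  <
p = 1, q = 1 ↦ 1  ≥
So 3 of the 9 assignments meet the threshold.

3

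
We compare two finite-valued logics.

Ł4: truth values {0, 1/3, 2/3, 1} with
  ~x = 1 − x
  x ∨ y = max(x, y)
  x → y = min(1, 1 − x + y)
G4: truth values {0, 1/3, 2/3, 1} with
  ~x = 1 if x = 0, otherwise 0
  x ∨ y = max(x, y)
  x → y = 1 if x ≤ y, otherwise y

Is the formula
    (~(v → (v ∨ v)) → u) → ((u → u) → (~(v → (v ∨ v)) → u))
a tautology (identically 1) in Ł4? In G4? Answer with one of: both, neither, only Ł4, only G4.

In Ł4: every assignment gives 1 — tautology.
In G4: every assignment gives 1 — tautology.

both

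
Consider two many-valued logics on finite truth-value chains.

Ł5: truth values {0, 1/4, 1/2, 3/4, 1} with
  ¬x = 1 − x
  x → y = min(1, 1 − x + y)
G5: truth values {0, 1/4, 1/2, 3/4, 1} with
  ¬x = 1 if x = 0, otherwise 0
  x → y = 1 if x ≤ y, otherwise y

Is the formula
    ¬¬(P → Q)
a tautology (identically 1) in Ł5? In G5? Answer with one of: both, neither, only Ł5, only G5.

In Ł5: at P = 1/4, Q = 0 the value is 3/4 — not a tautology.
In G5: at P = 1/4, Q = 0 the value is 0 — not a tautology.

neither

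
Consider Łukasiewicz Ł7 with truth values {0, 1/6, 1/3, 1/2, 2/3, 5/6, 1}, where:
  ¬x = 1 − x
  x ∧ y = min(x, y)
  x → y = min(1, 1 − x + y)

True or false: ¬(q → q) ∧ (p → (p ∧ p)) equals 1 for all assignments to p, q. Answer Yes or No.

No

Counterexample: take p = 0, q = 0.
q → q = 0 → 0 = 1
¬(q → q) = ¬1 = 0
p ∧ p = 0 ∧ 0 = 0
p → (p ∧ p) = 0 → 0 = 1
¬(q → q) ∧ (p → (p ∧ p)) = 0 ∧ 1 = 0
This gives 0 ≠ 1.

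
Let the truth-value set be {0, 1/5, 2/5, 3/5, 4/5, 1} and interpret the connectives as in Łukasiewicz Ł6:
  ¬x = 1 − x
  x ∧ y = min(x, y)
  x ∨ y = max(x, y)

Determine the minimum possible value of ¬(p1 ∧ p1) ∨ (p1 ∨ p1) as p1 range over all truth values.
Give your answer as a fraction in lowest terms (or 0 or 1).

Take p1 = 2/5:
p1 ∧ p1 = 2/5 ∧ 2/5 = 2/5
¬(p1 ∧ p1) = ¬2/5 = 3/5
p1 ∨ p1 = 2/5 ∨ 2/5 = 2/5
¬(p1 ∧ p1) ∨ (p1 ∨ p1) = 3/5 ∨ 2/5 = 3/5
No assignment yields a value below 3/5, so this is the minimum.

3/5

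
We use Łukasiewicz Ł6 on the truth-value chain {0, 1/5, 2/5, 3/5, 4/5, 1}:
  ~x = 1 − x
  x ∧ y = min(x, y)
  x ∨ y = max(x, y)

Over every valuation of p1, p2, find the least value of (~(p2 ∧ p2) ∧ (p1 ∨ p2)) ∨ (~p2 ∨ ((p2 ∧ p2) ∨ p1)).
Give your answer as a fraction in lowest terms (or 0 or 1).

Take p1 = 0, p2 = 2/5:
p2 ∧ p2 = 2/5 ∧ 2/5 = 2/5
~(p2 ∧ p2) = ~2/5 = 3/5
p1 ∨ p2 = 0 ∨ 2/5 = 2/5
~(p2 ∧ p2) ∧ (p1 ∨ p2) = 3/5 ∧ 2/5 = 2/5
~p2 = ~2/5 = 3/5
p2 ∧ p2 = 2/5 ∧ 2/5 = 2/5
(p2 ∧ p2) ∨ p1 = 2/5 ∨ 0 = 2/5
~p2 ∨ ((p2 ∧ p2) ∨ p1) = 3/5 ∨ 2/5 = 3/5
(~(p2 ∧ p2) ∧ (p1 ∨ p2)) ∨ (~p2 ∨ ((p2 ∧ p2) ∨ p1)) = 2/5 ∨ 3/5 = 3/5
No assignment yields a value below 3/5, so this is the minimum.

3/5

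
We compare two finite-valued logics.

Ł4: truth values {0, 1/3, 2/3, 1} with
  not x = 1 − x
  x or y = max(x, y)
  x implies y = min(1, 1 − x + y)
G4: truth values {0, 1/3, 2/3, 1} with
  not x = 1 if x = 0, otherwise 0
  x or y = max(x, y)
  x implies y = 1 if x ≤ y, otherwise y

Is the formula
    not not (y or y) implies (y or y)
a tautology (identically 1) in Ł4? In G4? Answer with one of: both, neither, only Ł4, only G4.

In Ł4: every assignment gives 1 — tautology.
In G4: at y = 1/3 the value is 1/3 — not a tautology.

only Ł4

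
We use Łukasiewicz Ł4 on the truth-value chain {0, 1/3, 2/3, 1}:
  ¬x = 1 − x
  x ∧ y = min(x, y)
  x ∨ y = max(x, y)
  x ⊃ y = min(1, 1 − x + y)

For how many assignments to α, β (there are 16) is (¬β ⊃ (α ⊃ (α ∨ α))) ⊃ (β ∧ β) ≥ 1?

α = 0, β = 0 ↦ 0  <
α = 0, β = 1/3 ↦ 1/3  <
α = 0, β = 2/3 ↦ 2/3  <
α = 0, β = 1 ↦ 1  ≥
α = 1/3, β = 0 ↦ 0  <
α = 1/3, β = 1/3 ↦ 1/3  <
α = 1/3, β = 2/3 ↦ 2/3  <
α = 1/3, β = 1 ↦ 1  ≥
α = 2/3, β = 0 ↦ 0  <
α = 2/3, β = 1/3 ↦ 1/3  <
α = 2/3, β = 2/3 ↦ 2/3  <
α = 2/3, β = 1 ↦ 1  ≥
α = 1, β = 0 ↦ 0  <
α = 1, β = 1/3 ↦ 1/3  <
α = 1, β = 2/3 ↦ 2/3  <
α = 1, β = 1 ↦ 1  ≥
So 4 of the 16 assignments meet the threshold.

4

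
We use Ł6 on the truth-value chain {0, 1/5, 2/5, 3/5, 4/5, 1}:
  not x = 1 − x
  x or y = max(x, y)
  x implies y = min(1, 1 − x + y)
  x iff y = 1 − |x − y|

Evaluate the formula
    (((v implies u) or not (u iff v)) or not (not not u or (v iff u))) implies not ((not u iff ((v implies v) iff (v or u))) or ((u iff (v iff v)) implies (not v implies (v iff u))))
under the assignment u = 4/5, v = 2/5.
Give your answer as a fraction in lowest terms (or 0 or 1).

v implies u = 2/5 implies 4/5 = 1
u iff v = 4/5 iff 2/5 = 3/5
not (u iff v) = not 3/5 = 2/5
(v implies u) or not (u iff v) = 1 or 2/5 = 1
not u = not 4/5 = 1/5
not not u = not 1/5 = 4/5
v iff u = 2/5 iff 4/5 = 3/5
not not u or (v iff u) = 4/5 or 3/5 = 4/5
not (not not u or (v iff u)) = not 4/5 = 1/5
((v implies u) or not (u iff v)) or not (not not u or (v iff u)) = 1 or 1/5 = 1
not u = not 4/5 = 1/5
v implies v = 2/5 implies 2/5 = 1
v or u = 2/5 or 4/5 = 4/5
(v implies v) iff (v or u) = 1 iff 4/5 = 4/5
not u iff ((v implies v) iff (v or u)) = 1/5 iff 4/5 = 2/5
v iff v = 2/5 iff 2/5 = 1
u iff (v iff v) = 4/5 iff 1 = 4/5
not v = not 2/5 = 3/5
v iff u = 2/5 iff 4/5 = 3/5
not v implies (v iff u) = 3/5 implies 3/5 = 1
(u iff (v iff v)) implies (not v implies (v iff u)) = 4/5 implies 1 = 1
(not u iff ((v implies v) iff (v or u))) or ((u iff (v iff v)) implies (not v implies (v iff u))) = 2/5 or 1 = 1
not ((not u iff ((v implies v) iff (v or u))) or ((u iff (v iff v)) implies (not v implies (v iff u)))) = not 1 = 0
(((v implies u) or not (u iff v)) or not (not not u or (v iff u))) implies not ((not u iff ((v implies v) iff (v or u))) or ((u iff (v iff v)) implies (not v implies (v iff u)))) = 1 implies 0 = 0

0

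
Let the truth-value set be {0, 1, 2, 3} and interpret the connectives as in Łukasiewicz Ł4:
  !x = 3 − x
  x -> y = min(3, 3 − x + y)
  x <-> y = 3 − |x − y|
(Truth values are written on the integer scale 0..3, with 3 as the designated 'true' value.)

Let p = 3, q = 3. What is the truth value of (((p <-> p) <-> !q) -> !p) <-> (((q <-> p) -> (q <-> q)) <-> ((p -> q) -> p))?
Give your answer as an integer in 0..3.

3

p <-> p = 3 <-> 3 = 3
!q = !3 = 0
(p <-> p) <-> !q = 3 <-> 0 = 0
!p = !3 = 0
((p <-> p) <-> !q) -> !p = 0 -> 0 = 3
q <-> p = 3 <-> 3 = 3
q <-> q = 3 <-> 3 = 3
(q <-> p) -> (q <-> q) = 3 -> 3 = 3
p -> q = 3 -> 3 = 3
(p -> q) -> p = 3 -> 3 = 3
((q <-> p) -> (q <-> q)) <-> ((p -> q) -> p) = 3 <-> 3 = 3
(((p <-> p) <-> !q) -> !p) <-> (((q <-> p) -> (q <-> q)) <-> ((p -> q) -> p)) = 3 <-> 3 = 3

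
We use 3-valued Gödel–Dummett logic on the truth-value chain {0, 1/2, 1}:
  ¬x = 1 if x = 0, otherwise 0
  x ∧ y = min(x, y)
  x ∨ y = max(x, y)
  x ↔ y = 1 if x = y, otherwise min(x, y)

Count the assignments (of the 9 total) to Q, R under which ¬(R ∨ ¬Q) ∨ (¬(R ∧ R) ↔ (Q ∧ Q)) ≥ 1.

Q = 0, R = 0 ↦ 0  <
Q = 0, R = 1/2 ↦ 1  ≥
Q = 0, R = 1 ↦ 1  ≥
Q = 1/2, R = 0 ↦ 1  ≥
Q = 1/2, R = 1/2 ↦ 0  <
Q = 1/2, R = 1 ↦ 0  <
Q = 1, R = 0 ↦ 1  ≥
Q = 1, R = 1/2 ↦ 0  <
Q = 1, R = 1 ↦ 0  <
So 4 of the 9 assignments meet the threshold.

4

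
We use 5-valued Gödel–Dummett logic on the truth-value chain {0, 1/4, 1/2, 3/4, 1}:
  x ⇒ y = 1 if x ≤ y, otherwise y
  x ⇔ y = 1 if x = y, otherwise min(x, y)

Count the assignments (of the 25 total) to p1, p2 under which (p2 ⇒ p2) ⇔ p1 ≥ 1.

5

value 1: 5 assignments (counts)
value 3/4: 5 assignments
value 1/2: 5 assignments
value 1/4: 5 assignments
value 0: 5 assignments
So 5 of the 25 assignments meet the threshold.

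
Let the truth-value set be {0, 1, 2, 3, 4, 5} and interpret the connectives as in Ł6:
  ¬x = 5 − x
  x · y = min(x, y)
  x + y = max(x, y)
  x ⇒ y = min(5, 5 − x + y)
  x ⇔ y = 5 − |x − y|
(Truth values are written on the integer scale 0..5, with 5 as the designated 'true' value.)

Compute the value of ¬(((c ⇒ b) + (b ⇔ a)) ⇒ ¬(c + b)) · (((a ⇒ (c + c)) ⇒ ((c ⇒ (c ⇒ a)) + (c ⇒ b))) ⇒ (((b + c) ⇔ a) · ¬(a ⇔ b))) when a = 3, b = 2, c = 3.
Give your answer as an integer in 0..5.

1

c ⇒ b = 3 ⇒ 2 = 4
b ⇔ a = 2 ⇔ 3 = 4
(c ⇒ b) + (b ⇔ a) = 4 + 4 = 4
c + b = 3 + 2 = 3
¬(c + b) = ¬3 = 2
((c ⇒ b) + (b ⇔ a)) ⇒ ¬(c + b) = 4 ⇒ 2 = 3
¬(((c ⇒ b) + (b ⇔ a)) ⇒ ¬(c + b)) = ¬3 = 2
c + c = 3 + 3 = 3
a ⇒ (c + c) = 3 ⇒ 3 = 5
c ⇒ a = 3 ⇒ 3 = 5
c ⇒ (c ⇒ a) = 3 ⇒ 5 = 5
c ⇒ b = 3 ⇒ 2 = 4
(c ⇒ (c ⇒ a)) + (c ⇒ b) = 5 + 4 = 5
(a ⇒ (c + c)) ⇒ ((c ⇒ (c ⇒ a)) + (c ⇒ b)) = 5 ⇒ 5 = 5
b + c = 2 + 3 = 3
(b + c) ⇔ a = 3 ⇔ 3 = 5
a ⇔ b = 3 ⇔ 2 = 4
¬(a ⇔ b) = ¬4 = 1
((b + c) ⇔ a) · ¬(a ⇔ b) = 5 · 1 = 1
((a ⇒ (c + c)) ⇒ ((c ⇒ (c ⇒ a)) + (c ⇒ b))) ⇒ (((b + c) ⇔ a) · ¬(a ⇔ b)) = 5 ⇒ 1 = 1
¬(((c ⇒ b) + (b ⇔ a)) ⇒ ¬(c + b)) · (((a ⇒ (c + c)) ⇒ ((c ⇒ (c ⇒ a)) + (c ⇒ b))) ⇒ (((b + c) ⇔ a) · ¬(a ⇔ b))) = 2 · 1 = 1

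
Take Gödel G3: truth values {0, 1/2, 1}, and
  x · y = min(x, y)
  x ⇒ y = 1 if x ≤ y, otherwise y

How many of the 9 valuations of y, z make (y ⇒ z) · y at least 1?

y = 0, z = 0 ↦ 0  <
y = 0, z = 1/2 ↦ 0  <
y = 0, z = 1 ↦ 0  <
y = 1/2, z = 0 ↦ 0  <
y = 1/2, z = 1/2 ↦ 1/2  <
y = 1/2, z = 1 ↦ 1/2  <
y = 1, z = 0 ↦ 0  <
y = 1, z = 1/2 ↦ 1/2  <
y = 1, z = 1 ↦ 1  ≥
So 1 of the 9 assignments meets the threshold.

1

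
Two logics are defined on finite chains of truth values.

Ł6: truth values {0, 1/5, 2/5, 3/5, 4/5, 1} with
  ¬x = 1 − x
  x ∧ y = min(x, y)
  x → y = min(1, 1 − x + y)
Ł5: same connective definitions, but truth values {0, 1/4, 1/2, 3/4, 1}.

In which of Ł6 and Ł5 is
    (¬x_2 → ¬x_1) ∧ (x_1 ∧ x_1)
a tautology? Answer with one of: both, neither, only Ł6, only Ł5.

In Ł6: at x_1 = 0, x_2 = 0 the value is 0 — not a tautology.
In Ł5: at x_1 = 0, x_2 = 0 the value is 0 — not a tautology.

neither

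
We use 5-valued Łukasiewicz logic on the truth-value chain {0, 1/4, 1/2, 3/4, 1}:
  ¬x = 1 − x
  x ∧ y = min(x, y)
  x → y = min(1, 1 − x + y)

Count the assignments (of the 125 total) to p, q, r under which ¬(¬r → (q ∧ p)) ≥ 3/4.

value 1: 9 assignments (counts)
value 3/4: 16 assignments (counts)
value 1/2: 21 assignments
value 1/4: 24 assignments
value 0: 55 assignments
So 25 of the 125 assignments meet the threshold.

25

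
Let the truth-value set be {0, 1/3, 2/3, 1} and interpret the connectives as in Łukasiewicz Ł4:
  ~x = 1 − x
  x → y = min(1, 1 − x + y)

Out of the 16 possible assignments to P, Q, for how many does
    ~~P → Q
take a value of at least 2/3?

P = 0, Q = 0 ↦ 1  ≥
P = 0, Q = 1/3 ↦ 1  ≥
P = 0, Q = 2/3 ↦ 1  ≥
P = 0, Q = 1 ↦ 1  ≥
P = 1/3, Q = 0 ↦ 2/3  ≥
P = 1/3, Q = 1/3 ↦ 1  ≥
P = 1/3, Q = 2/3 ↦ 1  ≥
P = 1/3, Q = 1 ↦ 1  ≥
P = 2/3, Q = 0 ↦ 1/3  <
P = 2/3, Q = 1/3 ↦ 2/3  ≥
P = 2/3, Q = 2/3 ↦ 1  ≥
P = 2/3, Q = 1 ↦ 1  ≥
P = 1, Q = 0 ↦ 0  <
P = 1, Q = 1/3 ↦ 1/3  <
P = 1, Q = 2/3 ↦ 2/3  ≥
P = 1, Q = 1 ↦ 1  ≥
So 13 of the 16 assignments meet the threshold.

13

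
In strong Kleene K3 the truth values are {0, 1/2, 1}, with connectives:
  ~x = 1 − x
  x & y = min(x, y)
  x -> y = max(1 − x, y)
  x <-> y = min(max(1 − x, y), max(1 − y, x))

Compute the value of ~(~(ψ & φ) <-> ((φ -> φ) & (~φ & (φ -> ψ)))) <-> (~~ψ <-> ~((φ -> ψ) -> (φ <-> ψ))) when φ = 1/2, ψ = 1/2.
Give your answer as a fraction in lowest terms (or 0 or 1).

1/2

ψ & φ = 1/2 & 1/2 = 1/2
~(ψ & φ) = ~1/2 = 1/2
φ -> φ = 1/2 -> 1/2 = 1/2
~φ = ~1/2 = 1/2
φ -> ψ = 1/2 -> 1/2 = 1/2
~φ & (φ -> ψ) = 1/2 & 1/2 = 1/2
(φ -> φ) & (~φ & (φ -> ψ)) = 1/2 & 1/2 = 1/2
~(ψ & φ) <-> ((φ -> φ) & (~φ & (φ -> ψ))) = 1/2 <-> 1/2 = 1/2
~(~(ψ & φ) <-> ((φ -> φ) & (~φ & (φ -> ψ)))) = ~1/2 = 1/2
~ψ = ~1/2 = 1/2
~~ψ = ~1/2 = 1/2
φ -> ψ = 1/2 -> 1/2 = 1/2
φ <-> ψ = 1/2 <-> 1/2 = 1/2
(φ -> ψ) -> (φ <-> ψ) = 1/2 -> 1/2 = 1/2
~((φ -> ψ) -> (φ <-> ψ)) = ~1/2 = 1/2
~~ψ <-> ~((φ -> ψ) -> (φ <-> ψ)) = 1/2 <-> 1/2 = 1/2
~(~(ψ & φ) <-> ((φ -> φ) & (~φ & (φ -> ψ)))) <-> (~~ψ <-> ~((φ -> ψ) -> (φ <-> ψ))) = 1/2 <-> 1/2 = 1/2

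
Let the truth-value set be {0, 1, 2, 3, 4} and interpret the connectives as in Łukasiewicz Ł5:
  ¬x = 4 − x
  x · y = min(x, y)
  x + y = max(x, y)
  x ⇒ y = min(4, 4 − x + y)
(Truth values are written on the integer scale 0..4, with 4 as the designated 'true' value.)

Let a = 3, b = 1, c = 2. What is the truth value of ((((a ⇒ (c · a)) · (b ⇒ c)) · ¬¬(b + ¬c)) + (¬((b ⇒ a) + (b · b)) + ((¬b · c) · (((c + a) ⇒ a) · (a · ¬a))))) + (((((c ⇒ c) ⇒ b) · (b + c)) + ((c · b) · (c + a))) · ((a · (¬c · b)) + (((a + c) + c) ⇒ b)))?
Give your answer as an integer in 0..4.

2

c · a = 2 · 3 = 2
a ⇒ (c · a) = 3 ⇒ 2 = 3
b ⇒ c = 1 ⇒ 2 = 4
(a ⇒ (c · a)) · (b ⇒ c) = 3 · 4 = 3
¬c = ¬2 = 2
b + ¬c = 1 + 2 = 2
¬(b + ¬c) = ¬2 = 2
¬¬(b + ¬c) = ¬2 = 2
((a ⇒ (c · a)) · (b ⇒ c)) · ¬¬(b + ¬c) = 3 · 2 = 2
b ⇒ a = 1 ⇒ 3 = 4
b · b = 1 · 1 = 1
(b ⇒ a) + (b · b) = 4 + 1 = 4
¬((b ⇒ a) + (b · b)) = ¬4 = 0
¬b = ¬1 = 3
¬b · c = 3 · 2 = 2
c + a = 2 + 3 = 3
(c + a) ⇒ a = 3 ⇒ 3 = 4
¬a = ¬3 = 1
a · ¬a = 3 · 1 = 1
((c + a) ⇒ a) · (a · ¬a) = 4 · 1 = 1
(¬b · c) · (((c + a) ⇒ a) · (a · ¬a)) = 2 · 1 = 1
¬((b ⇒ a) + (b · b)) + ((¬b · c) · (((c + a) ⇒ a) · (a · ¬a))) = 0 + 1 = 1
(((a ⇒ (c · a)) · (b ⇒ c)) · ¬¬(b + ¬c)) + (¬((b ⇒ a) + (b · b)) + ((¬b · c) · (((c + a) ⇒ a) · (a · ¬a)))) = 2 + 1 = 2
c ⇒ c = 2 ⇒ 2 = 4
(c ⇒ c) ⇒ b = 4 ⇒ 1 = 1
b + c = 1 + 2 = 2
((c ⇒ c) ⇒ b) · (b + c) = 1 · 2 = 1
c · b = 2 · 1 = 1
c + a = 2 + 3 = 3
(c · b) · (c + a) = 1 · 3 = 1
(((c ⇒ c) ⇒ b) · (b + c)) + ((c · b) · (c + a)) = 1 + 1 = 1
¬c = ¬2 = 2
¬c · b = 2 · 1 = 1
a · (¬c · b) = 3 · 1 = 1
a + c = 3 + 2 = 3
(a + c) + c = 3 + 2 = 3
((a + c) + c) ⇒ b = 3 ⇒ 1 = 2
(a · (¬c · b)) + (((a + c) + c) ⇒ b) = 1 + 2 = 2
((((c ⇒ c) ⇒ b) · (b + c)) + ((c · b) · (c + a))) · ((a · (¬c · b)) + (((a + c) + c) ⇒ b)) = 1 · 2 = 1
((((a ⇒ (c · a)) · (b ⇒ c)) · ¬¬(b + ¬c)) + (¬((b ⇒ a) + (b · b)) + ((¬b · c) · (((c + a) ⇒ a) · (a · ¬a))))) + (((((c ⇒ c) ⇒ b) · (b + c)) + ((c · b) · (c + a))) · ((a · (¬c · b)) + (((a + c) + c) ⇒ b))) = 2 + 1 = 2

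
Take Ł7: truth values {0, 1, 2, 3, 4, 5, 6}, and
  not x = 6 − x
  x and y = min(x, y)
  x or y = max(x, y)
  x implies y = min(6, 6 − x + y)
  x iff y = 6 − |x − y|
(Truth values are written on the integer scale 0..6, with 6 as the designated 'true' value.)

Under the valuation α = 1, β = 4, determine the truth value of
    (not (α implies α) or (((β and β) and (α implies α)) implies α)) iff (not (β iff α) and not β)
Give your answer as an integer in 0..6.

5

α implies α = 1 implies 1 = 6
not (α implies α) = not 6 = 0
β and β = 4 and 4 = 4
α implies α = 1 implies 1 = 6
(β and β) and (α implies α) = 4 and 6 = 4
((β and β) and (α implies α)) implies α = 4 implies 1 = 3
not (α implies α) or (((β and β) and (α implies α)) implies α) = 0 or 3 = 3
β iff α = 4 iff 1 = 3
not (β iff α) = not 3 = 3
not β = not 4 = 2
not (β iff α) and not β = 3 and 2 = 2
(not (α implies α) or (((β and β) and (α implies α)) implies α)) iff (not (β iff α) and not β) = 3 iff 2 = 5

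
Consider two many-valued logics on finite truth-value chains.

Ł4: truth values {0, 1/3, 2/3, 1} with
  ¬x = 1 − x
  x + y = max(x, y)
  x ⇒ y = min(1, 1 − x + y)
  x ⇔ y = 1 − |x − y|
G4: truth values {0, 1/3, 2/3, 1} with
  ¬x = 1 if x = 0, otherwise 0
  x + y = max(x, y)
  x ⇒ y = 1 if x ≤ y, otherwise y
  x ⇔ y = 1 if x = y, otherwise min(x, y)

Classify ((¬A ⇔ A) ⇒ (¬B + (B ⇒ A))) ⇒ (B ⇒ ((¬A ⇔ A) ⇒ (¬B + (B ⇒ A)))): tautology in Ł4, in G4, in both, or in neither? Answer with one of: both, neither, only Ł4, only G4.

both

In Ł4: every assignment gives 1 — tautology.
In G4: every assignment gives 1 — tautology.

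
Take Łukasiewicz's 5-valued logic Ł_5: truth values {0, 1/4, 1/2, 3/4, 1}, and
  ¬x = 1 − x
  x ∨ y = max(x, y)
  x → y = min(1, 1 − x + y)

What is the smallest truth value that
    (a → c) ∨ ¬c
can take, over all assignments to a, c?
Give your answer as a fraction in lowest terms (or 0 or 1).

Take a = 1, c = 1/2:
a → c = 1 → 1/2 = 1/2
¬c = ¬1/2 = 1/2
(a → c) ∨ ¬c = 1/2 ∨ 1/2 = 1/2
No assignment yields a value below 1/2, so this is the minimum.

1/2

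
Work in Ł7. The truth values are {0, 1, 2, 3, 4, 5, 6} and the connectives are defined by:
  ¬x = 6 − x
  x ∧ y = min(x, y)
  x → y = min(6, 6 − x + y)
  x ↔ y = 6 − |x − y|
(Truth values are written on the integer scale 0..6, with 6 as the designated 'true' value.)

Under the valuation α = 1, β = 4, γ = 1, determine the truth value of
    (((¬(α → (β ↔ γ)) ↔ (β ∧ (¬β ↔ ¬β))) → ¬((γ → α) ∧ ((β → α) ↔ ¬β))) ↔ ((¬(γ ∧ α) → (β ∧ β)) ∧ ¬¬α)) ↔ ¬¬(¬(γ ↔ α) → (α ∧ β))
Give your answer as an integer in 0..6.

2

β ↔ γ = 4 ↔ 1 = 3
α → (β ↔ γ) = 1 → 3 = 6
¬(α → (β ↔ γ)) = ¬6 = 0
¬β = ¬4 = 2
¬β = ¬4 = 2
¬β ↔ ¬β = 2 ↔ 2 = 6
β ∧ (¬β ↔ ¬β) = 4 ∧ 6 = 4
¬(α → (β ↔ γ)) ↔ (β ∧ (¬β ↔ ¬β)) = 0 ↔ 4 = 2
γ → α = 1 → 1 = 6
β → α = 4 → 1 = 3
¬β = ¬4 = 2
(β → α) ↔ ¬β = 3 ↔ 2 = 5
(γ → α) ∧ ((β → α) ↔ ¬β) = 6 ∧ 5 = 5
¬((γ → α) ∧ ((β → α) ↔ ¬β)) = ¬5 = 1
(¬(α → (β ↔ γ)) ↔ (β ∧ (¬β ↔ ¬β))) → ¬((γ → α) ∧ ((β → α) ↔ ¬β)) = 2 → 1 = 5
γ ∧ α = 1 ∧ 1 = 1
¬(γ ∧ α) = ¬1 = 5
β ∧ β = 4 ∧ 4 = 4
¬(γ ∧ α) → (β ∧ β) = 5 → 4 = 5
¬α = ¬1 = 5
¬¬α = ¬5 = 1
(¬(γ ∧ α) → (β ∧ β)) ∧ ¬¬α = 5 ∧ 1 = 1
((¬(α → (β ↔ γ)) ↔ (β ∧ (¬β ↔ ¬β))) → ¬((γ → α) ∧ ((β → α) ↔ ¬β))) ↔ ((¬(γ ∧ α) → (β ∧ β)) ∧ ¬¬α) = 5 ↔ 1 = 2
γ ↔ α = 1 ↔ 1 = 6
¬(γ ↔ α) = ¬6 = 0
α ∧ β = 1 ∧ 4 = 1
¬(γ ↔ α) → (α ∧ β) = 0 → 1 = 6
¬(¬(γ ↔ α) → (α ∧ β)) = ¬6 = 0
¬¬(¬(γ ↔ α) → (α ∧ β)) = ¬0 = 6
(((¬(α → (β ↔ γ)) ↔ (β ∧ (¬β ↔ ¬β))) → ¬((γ → α) ∧ ((β → α) ↔ ¬β))) ↔ ((¬(γ ∧ α) → (β ∧ β)) ∧ ¬¬α)) ↔ ¬¬(¬(γ ↔ α) → (α ∧ β)) = 2 ↔ 6 = 2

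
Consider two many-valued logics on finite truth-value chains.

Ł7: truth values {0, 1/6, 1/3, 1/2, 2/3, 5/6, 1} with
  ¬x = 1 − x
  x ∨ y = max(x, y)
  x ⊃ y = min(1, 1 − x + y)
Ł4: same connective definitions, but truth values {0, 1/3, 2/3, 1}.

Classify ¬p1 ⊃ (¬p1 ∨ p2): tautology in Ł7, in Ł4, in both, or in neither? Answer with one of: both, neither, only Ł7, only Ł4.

In Ł7: every assignment gives 1 — tautology.
In Ł4: every assignment gives 1 — tautology.

both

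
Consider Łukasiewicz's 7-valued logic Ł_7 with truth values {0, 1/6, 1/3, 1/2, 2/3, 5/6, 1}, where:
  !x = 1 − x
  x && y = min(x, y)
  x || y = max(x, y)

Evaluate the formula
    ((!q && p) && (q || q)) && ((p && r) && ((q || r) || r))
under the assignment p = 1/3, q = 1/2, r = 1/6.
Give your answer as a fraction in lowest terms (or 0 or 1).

!q = !1/2 = 1/2
!q && p = 1/2 && 1/3 = 1/3
q || q = 1/2 || 1/2 = 1/2
(!q && p) && (q || q) = 1/3 && 1/2 = 1/3
p && r = 1/3 && 1/6 = 1/6
q || r = 1/2 || 1/6 = 1/2
(q || r) || r = 1/2 || 1/6 = 1/2
(p && r) && ((q || r) || r) = 1/6 && 1/2 = 1/6
((!q && p) && (q || q)) && ((p && r) && ((q || r) || r)) = 1/3 && 1/6 = 1/6

1/6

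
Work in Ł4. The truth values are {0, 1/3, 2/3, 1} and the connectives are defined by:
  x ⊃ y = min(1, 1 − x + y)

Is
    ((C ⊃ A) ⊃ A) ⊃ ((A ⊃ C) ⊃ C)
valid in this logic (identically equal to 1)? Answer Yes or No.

Yes

A = 0, C = 0 ↦ 1
A = 0, C = 1/3 ↦ 1
A = 0, C = 2/3 ↦ 1
A = 0, C = 1 ↦ 1
A = 1/3, C = 0 ↦ 1
A = 1/3, C = 1/3 ↦ 1
A = 1/3, C = 2/3 ↦ 1
A = 1/3, C = 1 ↦ 1
A = 2/3, C = 0 ↦ 1
A = 2/3, C = 1/3 ↦ 1
A = 2/3, C = 2/3 ↦ 1
A = 2/3, C = 1 ↦ 1
A = 1, C = 0 ↦ 1
A = 1, C = 1/3 ↦ 1
A = 1, C = 2/3 ↦ 1
A = 1, C = 1 ↦ 1
Every assignment gives a value ≥ 1.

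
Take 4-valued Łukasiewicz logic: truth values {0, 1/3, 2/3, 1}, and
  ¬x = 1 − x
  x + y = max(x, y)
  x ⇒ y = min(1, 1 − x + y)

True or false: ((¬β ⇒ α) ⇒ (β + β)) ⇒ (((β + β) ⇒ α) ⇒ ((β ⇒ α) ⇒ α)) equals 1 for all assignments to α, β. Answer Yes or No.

Counterexample: take α = 0, β = 0.
¬β = ¬0 = 1
¬β ⇒ α = 1 ⇒ 0 = 0
β + β = 0 + 0 = 0
(¬β ⇒ α) ⇒ (β + β) = 0 ⇒ 0 = 1
β + β = 0 + 0 = 0
(β + β) ⇒ α = 0 ⇒ 0 = 1
β ⇒ α = 0 ⇒ 0 = 1
(β ⇒ α) ⇒ α = 1 ⇒ 0 = 0
((β + β) ⇒ α) ⇒ ((β ⇒ α) ⇒ α) = 1 ⇒ 0 = 0
((¬β ⇒ α) ⇒ (β + β)) ⇒ (((β + β) ⇒ α) ⇒ ((β ⇒ α) ⇒ α)) = 1 ⇒ 0 = 0
This gives 0 ≠ 1.

No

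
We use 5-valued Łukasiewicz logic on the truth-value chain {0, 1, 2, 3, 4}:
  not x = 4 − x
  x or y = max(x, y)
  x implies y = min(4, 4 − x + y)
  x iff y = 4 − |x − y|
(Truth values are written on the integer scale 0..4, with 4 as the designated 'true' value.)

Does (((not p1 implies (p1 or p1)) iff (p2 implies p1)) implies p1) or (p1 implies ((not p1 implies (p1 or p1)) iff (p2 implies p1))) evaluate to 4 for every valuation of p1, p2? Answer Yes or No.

At p1 = 1, p2 = 0, for instance:
not p1 = not 1 = 3
p1 or p1 = 1 or 1 = 1
not p1 implies (p1 or p1) = 3 implies 1 = 2
p2 implies p1 = 0 implies 1 = 4
(not p1 implies (p1 or p1)) iff (p2 implies p1) = 2 iff 4 = 2
((not p1 implies (p1 or p1)) iff (p2 implies p1)) implies p1 = 2 implies 1 = 3
p1 implies ((not p1 implies (p1 or p1)) iff (p2 implies p1)) = 1 implies 2 = 4
(((not p1 implies (p1 or p1)) iff (p2 implies p1)) implies p1) or (p1 implies ((not p1 implies (p1 or p1)) iff (p2 implies p1))) = 3 or 4 = 4
and checking the remaining 24 assignments likewise gives ≥ 4 in every case.

Yes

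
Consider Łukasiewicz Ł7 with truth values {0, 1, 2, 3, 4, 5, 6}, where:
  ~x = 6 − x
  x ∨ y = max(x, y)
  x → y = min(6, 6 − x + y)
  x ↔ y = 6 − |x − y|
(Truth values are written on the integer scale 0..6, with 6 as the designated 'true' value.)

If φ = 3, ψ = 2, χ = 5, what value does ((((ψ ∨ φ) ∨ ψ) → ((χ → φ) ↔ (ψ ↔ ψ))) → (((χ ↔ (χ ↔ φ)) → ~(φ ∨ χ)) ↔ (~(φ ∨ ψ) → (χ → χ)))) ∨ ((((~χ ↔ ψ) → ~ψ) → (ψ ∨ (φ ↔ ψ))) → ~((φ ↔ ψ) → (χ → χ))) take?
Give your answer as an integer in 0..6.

ψ ∨ φ = 2 ∨ 3 = 3
(ψ ∨ φ) ∨ ψ = 3 ∨ 2 = 3
χ → φ = 5 → 3 = 4
ψ ↔ ψ = 2 ↔ 2 = 6
(χ → φ) ↔ (ψ ↔ ψ) = 4 ↔ 6 = 4
((ψ ∨ φ) ∨ ψ) → ((χ → φ) ↔ (ψ ↔ ψ)) = 3 → 4 = 6
χ ↔ φ = 5 ↔ 3 = 4
χ ↔ (χ ↔ φ) = 5 ↔ 4 = 5
φ ∨ χ = 3 ∨ 5 = 5
~(φ ∨ χ) = ~5 = 1
(χ ↔ (χ ↔ φ)) → ~(φ ∨ χ) = 5 → 1 = 2
φ ∨ ψ = 3 ∨ 2 = 3
~(φ ∨ ψ) = ~3 = 3
χ → χ = 5 → 5 = 6
~(φ ∨ ψ) → (χ → χ) = 3 → 6 = 6
((χ ↔ (χ ↔ φ)) → ~(φ ∨ χ)) ↔ (~(φ ∨ ψ) → (χ → χ)) = 2 ↔ 6 = 2
(((ψ ∨ φ) ∨ ψ) → ((χ → φ) ↔ (ψ ↔ ψ))) → (((χ ↔ (χ ↔ φ)) → ~(φ ∨ χ)) ↔ (~(φ ∨ ψ) → (χ → χ))) = 6 → 2 = 2
~χ = ~5 = 1
~χ ↔ ψ = 1 ↔ 2 = 5
~ψ = ~2 = 4
(~χ ↔ ψ) → ~ψ = 5 → 4 = 5
φ ↔ ψ = 3 ↔ 2 = 5
ψ ∨ (φ ↔ ψ) = 2 ∨ 5 = 5
((~χ ↔ ψ) → ~ψ) → (ψ ∨ (φ ↔ ψ)) = 5 → 5 = 6
φ ↔ ψ = 3 ↔ 2 = 5
χ → χ = 5 → 5 = 6
(φ ↔ ψ) → (χ → χ) = 5 → 6 = 6
~((φ ↔ ψ) → (χ → χ)) = ~6 = 0
(((~χ ↔ ψ) → ~ψ) → (ψ ∨ (φ ↔ ψ))) → ~((φ ↔ ψ) → (χ → χ)) = 6 → 0 = 0
((((ψ ∨ φ) ∨ ψ) → ((χ → φ) ↔ (ψ ↔ ψ))) → (((χ ↔ (χ ↔ φ)) → ~(φ ∨ χ)) ↔ (~(φ ∨ ψ) → (χ → χ)))) ∨ ((((~χ ↔ ψ) → ~ψ) → (ψ ∨ (φ ↔ ψ))) → ~((φ ↔ ψ) → (χ → χ))) = 2 ∨ 0 = 2

2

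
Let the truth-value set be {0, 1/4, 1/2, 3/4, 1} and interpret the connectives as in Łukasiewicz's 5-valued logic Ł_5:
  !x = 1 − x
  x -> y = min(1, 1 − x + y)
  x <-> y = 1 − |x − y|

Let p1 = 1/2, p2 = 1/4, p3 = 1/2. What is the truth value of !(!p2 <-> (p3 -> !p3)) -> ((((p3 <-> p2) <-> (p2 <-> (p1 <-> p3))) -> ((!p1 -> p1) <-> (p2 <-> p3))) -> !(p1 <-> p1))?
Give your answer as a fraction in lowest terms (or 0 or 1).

!p2 = !1/4 = 3/4
!p3 = !1/2 = 1/2
p3 -> !p3 = 1/2 -> 1/2 = 1
!p2 <-> (p3 -> !p3) = 3/4 <-> 1 = 3/4
!(!p2 <-> (p3 -> !p3)) = !3/4 = 1/4
p3 <-> p2 = 1/2 <-> 1/4 = 3/4
p1 <-> p3 = 1/2 <-> 1/2 = 1
p2 <-> (p1 <-> p3) = 1/4 <-> 1 = 1/4
(p3 <-> p2) <-> (p2 <-> (p1 <-> p3)) = 3/4 <-> 1/4 = 1/2
!p1 = !1/2 = 1/2
!p1 -> p1 = 1/2 -> 1/2 = 1
p2 <-> p3 = 1/4 <-> 1/2 = 3/4
(!p1 -> p1) <-> (p2 <-> p3) = 1 <-> 3/4 = 3/4
((p3 <-> p2) <-> (p2 <-> (p1 <-> p3))) -> ((!p1 -> p1) <-> (p2 <-> p3)) = 1/2 -> 3/4 = 1
p1 <-> p1 = 1/2 <-> 1/2 = 1
!(p1 <-> p1) = !1 = 0
(((p3 <-> p2) <-> (p2 <-> (p1 <-> p3))) -> ((!p1 -> p1) <-> (p2 <-> p3))) -> !(p1 <-> p1) = 1 -> 0 = 0
!(!p2 <-> (p3 -> !p3)) -> ((((p3 <-> p2) <-> (p2 <-> (p1 <-> p3))) -> ((!p1 -> p1) <-> (p2 <-> p3))) -> !(p1 <-> p1)) = 1/4 -> 0 = 3/4

3/4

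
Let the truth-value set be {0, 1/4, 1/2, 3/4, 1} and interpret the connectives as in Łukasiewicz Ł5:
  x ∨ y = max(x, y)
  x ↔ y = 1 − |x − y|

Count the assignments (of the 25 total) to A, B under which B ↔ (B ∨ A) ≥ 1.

value 1: 15 assignments (counts)
value 3/4: 4 assignments
value 1/2: 3 assignments
value 1/4: 2 assignments
value 0: 1 assignment
So 15 of the 25 assignments meet the threshold.

15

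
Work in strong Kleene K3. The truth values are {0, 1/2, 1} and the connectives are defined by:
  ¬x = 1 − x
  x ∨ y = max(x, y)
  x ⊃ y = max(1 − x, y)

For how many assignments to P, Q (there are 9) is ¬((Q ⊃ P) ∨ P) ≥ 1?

1

P = 0, Q = 0 ↦ 0  <
P = 0, Q = 1/2 ↦ 1/2  <
P = 0, Q = 1 ↦ 1  ≥
P = 1/2, Q = 0 ↦ 0  <
P = 1/2, Q = 1/2 ↦ 1/2  <
P = 1/2, Q = 1 ↦ 1/2  <
P = 1, Q = 0 ↦ 0  <
P = 1, Q = 1/2 ↦ 0  <
P = 1, Q = 1 ↦ 0  <
So 1 of the 9 assignments meets the threshold.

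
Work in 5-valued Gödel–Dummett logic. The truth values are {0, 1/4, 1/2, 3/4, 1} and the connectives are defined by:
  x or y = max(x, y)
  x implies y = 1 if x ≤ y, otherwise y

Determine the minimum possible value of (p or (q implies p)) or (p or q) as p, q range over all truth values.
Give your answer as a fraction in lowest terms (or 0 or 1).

Take p = 0, q = 1/4:
q implies p = 1/4 implies 0 = 0
p or (q implies p) = 0 or 0 = 0
p or q = 0 or 1/4 = 1/4
(p or (q implies p)) or (p or q) = 0 or 1/4 = 1/4
No assignment yields a value below 1/4, so this is the minimum.

1/4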